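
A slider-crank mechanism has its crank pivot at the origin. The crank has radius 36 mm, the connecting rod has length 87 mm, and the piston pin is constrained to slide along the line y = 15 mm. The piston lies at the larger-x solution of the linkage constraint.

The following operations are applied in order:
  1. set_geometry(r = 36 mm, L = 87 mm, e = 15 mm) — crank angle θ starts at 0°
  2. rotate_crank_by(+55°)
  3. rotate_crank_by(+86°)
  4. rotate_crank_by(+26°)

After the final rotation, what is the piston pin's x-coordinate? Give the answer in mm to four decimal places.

set_geometry: r = 36 mm, L = 87 mm, e = 15 mm; θ ← 0°
rotate_crank_by(+55°): θ ← 0° +55° = 55°
rotate_crank_by(+86°): θ ← 55° +86° = 141°
rotate_crank_by(+26°): θ ← 141° +26° = 167°
crank pin P = (r cos θ, r sin θ) = (-35.077322, 8.098238)
h = r sin θ − e = 8.098238 − 15 = -6.901762
x = r cos θ + √(L² − h²) = -35.077322 + √(7569.0 − 47.6343) = -35.077322 + 86.725807 = 51.648485

51.6485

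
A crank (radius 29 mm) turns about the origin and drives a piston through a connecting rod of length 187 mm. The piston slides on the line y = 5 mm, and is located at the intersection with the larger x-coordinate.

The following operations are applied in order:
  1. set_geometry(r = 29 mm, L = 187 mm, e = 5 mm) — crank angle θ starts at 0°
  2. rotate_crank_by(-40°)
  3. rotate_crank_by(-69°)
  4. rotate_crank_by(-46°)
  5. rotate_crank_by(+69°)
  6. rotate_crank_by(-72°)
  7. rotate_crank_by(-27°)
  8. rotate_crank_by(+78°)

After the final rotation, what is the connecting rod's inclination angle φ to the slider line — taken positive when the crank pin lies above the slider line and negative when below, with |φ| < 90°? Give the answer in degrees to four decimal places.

set_geometry: r = 29 mm, L = 187 mm, e = 5 mm; θ ← 0°
rotate_crank_by(-40°): θ ← 0° -40° = -40°
rotate_crank_by(-69°): θ ← -40° -69° = -109°
rotate_crank_by(-46°): θ ← -109° -46° = -155°
rotate_crank_by(+69°): θ ← -155° +69° = -86°
rotate_crank_by(-72°): θ ← -86° -72° = -158°
rotate_crank_by(-27°): θ ← -158° -27° = -185°
rotate_crank_by(+78°): θ ← -185° +78° = -107°
crank pin P = (r cos θ, r sin θ) = (-8.478779, -27.732838)
h = r sin θ − e = -27.732838 − 5 = -32.732838
sin φ = h / L = -32.732838 / 187 = -0.17504191
φ = arcsin(-0.17504191) = -10.081097°

-10.0811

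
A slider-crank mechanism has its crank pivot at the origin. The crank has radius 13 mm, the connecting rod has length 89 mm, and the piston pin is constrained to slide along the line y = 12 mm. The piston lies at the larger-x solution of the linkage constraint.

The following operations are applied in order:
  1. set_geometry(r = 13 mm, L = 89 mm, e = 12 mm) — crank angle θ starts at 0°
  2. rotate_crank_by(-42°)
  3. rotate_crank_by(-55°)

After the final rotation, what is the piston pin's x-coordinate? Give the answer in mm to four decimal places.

set_geometry: r = 13 mm, L = 89 mm, e = 12 mm; θ ← 0°
rotate_crank_by(-42°): θ ← 0° -42° = -42°
rotate_crank_by(-55°): θ ← -42° -55° = -97°
crank pin P = (r cos θ, r sin θ) = (-1.584301, -12.903100)
h = r sin θ − e = -12.903100 − 12 = -24.903100
x = r cos θ + √(L² − h²) = -1.584301 + √(7921.0 − 620.1644) = -1.584301 + 85.444927 = 83.860626

83.8606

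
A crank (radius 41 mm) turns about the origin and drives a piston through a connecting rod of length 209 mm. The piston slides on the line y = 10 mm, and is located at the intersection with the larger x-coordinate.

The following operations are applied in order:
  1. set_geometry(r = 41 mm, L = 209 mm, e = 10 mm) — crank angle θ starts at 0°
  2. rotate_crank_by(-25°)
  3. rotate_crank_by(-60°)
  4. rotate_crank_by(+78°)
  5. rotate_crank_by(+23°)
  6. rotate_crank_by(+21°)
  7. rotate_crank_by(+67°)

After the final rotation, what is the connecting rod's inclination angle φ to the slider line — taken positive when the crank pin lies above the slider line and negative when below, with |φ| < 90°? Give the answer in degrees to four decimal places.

8.1924

set_geometry: r = 41 mm, L = 209 mm, e = 10 mm; θ ← 0°
rotate_crank_by(-25°): θ ← 0° -25° = -25°
rotate_crank_by(-60°): θ ← -25° -60° = -85°
rotate_crank_by(+78°): θ ← -85° +78° = -7°
rotate_crank_by(+23°): θ ← -7° +23° = 16°
rotate_crank_by(+21°): θ ← 16° +21° = 37°
rotate_crank_by(+67°): θ ← 37° +67° = 104°
crank pin P = (r cos θ, r sin θ) = (-9.918798, 39.782125)
h = r sin θ − e = 39.782125 − 10 = 29.782125
sin φ = h / L = 29.782125 / 209 = 0.14249820
φ = arcsin(0.14249820) = 8.192432°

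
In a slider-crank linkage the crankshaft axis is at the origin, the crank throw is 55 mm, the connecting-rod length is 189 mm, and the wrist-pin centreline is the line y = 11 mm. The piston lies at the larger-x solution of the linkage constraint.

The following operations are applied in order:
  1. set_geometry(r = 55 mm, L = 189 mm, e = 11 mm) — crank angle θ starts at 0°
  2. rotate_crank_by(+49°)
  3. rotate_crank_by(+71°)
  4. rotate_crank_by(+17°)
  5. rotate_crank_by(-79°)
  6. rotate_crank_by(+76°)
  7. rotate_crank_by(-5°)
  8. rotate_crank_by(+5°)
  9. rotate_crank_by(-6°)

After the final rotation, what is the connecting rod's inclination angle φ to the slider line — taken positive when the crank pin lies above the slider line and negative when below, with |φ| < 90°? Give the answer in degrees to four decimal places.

9.8526

set_geometry: r = 55 mm, L = 189 mm, e = 11 mm; θ ← 0°
rotate_crank_by(+49°): θ ← 0° +49° = 49°
rotate_crank_by(+71°): θ ← 49° +71° = 120°
rotate_crank_by(+17°): θ ← 120° +17° = 137°
rotate_crank_by(-79°): θ ← 137° -79° = 58°
rotate_crank_by(+76°): θ ← 58° +76° = 134°
rotate_crank_by(-5°): θ ← 134° -5° = 129°
rotate_crank_by(+5°): θ ← 129° +5° = 134°
rotate_crank_by(-6°): θ ← 134° -6° = 128°
crank pin P = (r cos θ, r sin θ) = (-33.861381, 43.340591)
h = r sin θ − e = 43.340591 − 11 = 32.340591
sin φ = h / L = 32.340591 / 189 = 0.17111424
φ = arcsin(0.17111424) = 9.852610°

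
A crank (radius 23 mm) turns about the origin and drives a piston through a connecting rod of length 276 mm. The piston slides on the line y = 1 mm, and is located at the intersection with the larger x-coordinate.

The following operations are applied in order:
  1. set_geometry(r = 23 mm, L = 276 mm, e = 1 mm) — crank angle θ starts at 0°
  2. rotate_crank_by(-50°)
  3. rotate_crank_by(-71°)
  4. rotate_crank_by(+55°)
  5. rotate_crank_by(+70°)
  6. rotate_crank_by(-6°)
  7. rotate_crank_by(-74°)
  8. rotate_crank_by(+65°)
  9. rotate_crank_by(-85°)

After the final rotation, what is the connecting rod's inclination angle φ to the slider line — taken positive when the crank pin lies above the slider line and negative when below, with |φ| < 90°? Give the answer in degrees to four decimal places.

set_geometry: r = 23 mm, L = 276 mm, e = 1 mm; θ ← 0°
rotate_crank_by(-50°): θ ← 0° -50° = -50°
rotate_crank_by(-71°): θ ← -50° -71° = -121°
rotate_crank_by(+55°): θ ← -121° +55° = -66°
rotate_crank_by(+70°): θ ← -66° +70° = 4°
rotate_crank_by(-6°): θ ← 4° -6° = -2°
rotate_crank_by(-74°): θ ← -2° -74° = -76°
rotate_crank_by(+65°): θ ← -76° +65° = -11°
rotate_crank_by(-85°): θ ← -11° -85° = -96°
crank pin P = (r cos θ, r sin θ) = (-2.404155, -22.874004)
h = r sin θ − e = -22.874004 − 1 = -23.874004
sin φ = h / L = -23.874004 / 276 = -0.08650001
φ = arcsin(-0.08650001) = -4.962287°

-4.9623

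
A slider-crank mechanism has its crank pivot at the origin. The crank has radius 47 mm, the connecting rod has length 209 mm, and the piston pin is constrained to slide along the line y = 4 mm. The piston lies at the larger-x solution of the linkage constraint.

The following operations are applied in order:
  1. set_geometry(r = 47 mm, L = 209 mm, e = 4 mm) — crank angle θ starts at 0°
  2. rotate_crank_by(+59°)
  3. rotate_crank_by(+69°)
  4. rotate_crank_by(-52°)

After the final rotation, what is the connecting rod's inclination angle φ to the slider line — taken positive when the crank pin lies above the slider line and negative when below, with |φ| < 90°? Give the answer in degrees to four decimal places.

11.4821

set_geometry: r = 47 mm, L = 209 mm, e = 4 mm; θ ← 0°
rotate_crank_by(+59°): θ ← 0° +59° = 59°
rotate_crank_by(+69°): θ ← 59° +69° = 128°
rotate_crank_by(-52°): θ ← 128° -52° = 76°
crank pin P = (r cos θ, r sin θ) = (11.370329, 45.603899)
h = r sin θ − e = 45.603899 − 4 = 41.603899
sin φ = h / L = 41.603899 / 209 = 0.19906172
φ = arcsin(0.19906172) = 11.482096°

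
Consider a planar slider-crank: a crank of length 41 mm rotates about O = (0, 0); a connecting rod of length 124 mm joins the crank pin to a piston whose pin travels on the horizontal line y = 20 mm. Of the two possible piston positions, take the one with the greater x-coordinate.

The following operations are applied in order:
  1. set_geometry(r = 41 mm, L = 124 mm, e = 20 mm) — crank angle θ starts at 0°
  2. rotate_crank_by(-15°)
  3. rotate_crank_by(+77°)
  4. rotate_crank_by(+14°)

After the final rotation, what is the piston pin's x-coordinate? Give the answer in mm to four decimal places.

132.3307

set_geometry: r = 41 mm, L = 124 mm, e = 20 mm; θ ← 0°
rotate_crank_by(-15°): θ ← 0° -15° = -15°
rotate_crank_by(+77°): θ ← -15° +77° = 62°
rotate_crank_by(+14°): θ ← 62° +14° = 76°
crank pin P = (r cos θ, r sin θ) = (9.918798, 39.782125)
h = r sin θ − e = 39.782125 − 20 = 19.782125
x = r cos θ + √(L² − h²) = 9.918798 + √(15376.0 − 391.3325) = 9.918798 + 122.411877 = 132.330674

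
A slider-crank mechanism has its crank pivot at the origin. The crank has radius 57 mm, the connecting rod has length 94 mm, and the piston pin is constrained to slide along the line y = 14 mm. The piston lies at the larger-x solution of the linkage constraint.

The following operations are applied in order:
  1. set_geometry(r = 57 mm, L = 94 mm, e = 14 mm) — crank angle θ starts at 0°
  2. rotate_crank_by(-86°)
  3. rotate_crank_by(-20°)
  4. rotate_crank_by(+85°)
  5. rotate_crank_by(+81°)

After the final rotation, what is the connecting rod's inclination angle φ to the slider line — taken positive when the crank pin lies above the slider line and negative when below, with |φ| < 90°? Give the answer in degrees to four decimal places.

set_geometry: r = 57 mm, L = 94 mm, e = 14 mm; θ ← 0°
rotate_crank_by(-86°): θ ← 0° -86° = -86°
rotate_crank_by(-20°): θ ← -86° -20° = -106°
rotate_crank_by(+85°): θ ← -106° +85° = -21°
rotate_crank_by(+81°): θ ← -21° +81° = 60°
crank pin P = (r cos θ, r sin θ) = (28.500000, 49.363448)
h = r sin θ − e = 49.363448 − 14 = 35.363448
sin φ = h / L = 35.363448 / 94 = 0.37620689
φ = arcsin(0.37620689) = 22.098926°

22.0989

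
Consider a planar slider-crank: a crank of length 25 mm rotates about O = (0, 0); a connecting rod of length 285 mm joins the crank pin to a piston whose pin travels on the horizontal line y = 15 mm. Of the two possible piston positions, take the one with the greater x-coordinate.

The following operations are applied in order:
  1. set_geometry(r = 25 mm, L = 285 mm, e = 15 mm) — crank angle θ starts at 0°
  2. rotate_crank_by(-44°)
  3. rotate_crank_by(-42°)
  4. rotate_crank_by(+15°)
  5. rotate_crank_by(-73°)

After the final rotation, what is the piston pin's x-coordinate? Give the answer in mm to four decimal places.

263.2234

set_geometry: r = 25 mm, L = 285 mm, e = 15 mm; θ ← 0°
rotate_crank_by(-44°): θ ← 0° -44° = -44°
rotate_crank_by(-42°): θ ← -44° -42° = -86°
rotate_crank_by(+15°): θ ← -86° +15° = -71°
rotate_crank_by(-73°): θ ← -71° -73° = -144°
crank pin P = (r cos θ, r sin θ) = (-20.225425, -14.694631)
h = r sin θ − e = -14.694631 − 15 = -29.694631
x = r cos θ + √(L² − h²) = -20.225425 + √(81225.0 − 881.7711) = -20.225425 + 283.448812 = 263.223387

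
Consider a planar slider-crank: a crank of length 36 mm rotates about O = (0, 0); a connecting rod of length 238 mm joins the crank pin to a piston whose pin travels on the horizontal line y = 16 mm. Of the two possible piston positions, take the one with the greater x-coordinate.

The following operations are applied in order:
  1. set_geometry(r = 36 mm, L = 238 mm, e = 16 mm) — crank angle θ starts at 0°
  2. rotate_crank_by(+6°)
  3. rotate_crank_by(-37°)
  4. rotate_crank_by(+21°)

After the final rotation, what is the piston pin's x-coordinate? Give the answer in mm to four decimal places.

set_geometry: r = 36 mm, L = 238 mm, e = 16 mm; θ ← 0°
rotate_crank_by(+6°): θ ← 0° +6° = 6°
rotate_crank_by(-37°): θ ← 6° -37° = -31°
rotate_crank_by(+21°): θ ← -31° +21° = -10°
crank pin P = (r cos θ, r sin θ) = (35.453079, -6.251334)
h = r sin θ − e = -6.251334 − 16 = -22.251334
x = r cos θ + √(L² − h²) = 35.453079 + √(56644.0 − 495.1219) = 35.453079 + 236.957545 = 272.410624

272.4106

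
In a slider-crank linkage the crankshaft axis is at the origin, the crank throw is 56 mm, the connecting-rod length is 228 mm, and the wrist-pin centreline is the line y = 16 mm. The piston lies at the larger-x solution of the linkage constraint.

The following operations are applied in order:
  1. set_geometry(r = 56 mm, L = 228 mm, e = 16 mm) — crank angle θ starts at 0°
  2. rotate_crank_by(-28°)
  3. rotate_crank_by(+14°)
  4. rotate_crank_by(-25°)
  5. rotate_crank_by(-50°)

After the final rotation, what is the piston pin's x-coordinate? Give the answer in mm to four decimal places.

set_geometry: r = 56 mm, L = 228 mm, e = 16 mm; θ ← 0°
rotate_crank_by(-28°): θ ← 0° -28° = -28°
rotate_crank_by(+14°): θ ← -28° +14° = -14°
rotate_crank_by(-25°): θ ← -14° -25° = -39°
rotate_crank_by(-50°): θ ← -39° -50° = -89°
crank pin P = (r cos θ, r sin θ) = (0.977335, -55.991471)
h = r sin θ − e = -55.991471 − 16 = -71.991471
x = r cos θ + √(L² − h²) = 0.977335 + √(51984.0 − 5182.7719) = 0.977335 + 216.335915 = 217.313250

217.3132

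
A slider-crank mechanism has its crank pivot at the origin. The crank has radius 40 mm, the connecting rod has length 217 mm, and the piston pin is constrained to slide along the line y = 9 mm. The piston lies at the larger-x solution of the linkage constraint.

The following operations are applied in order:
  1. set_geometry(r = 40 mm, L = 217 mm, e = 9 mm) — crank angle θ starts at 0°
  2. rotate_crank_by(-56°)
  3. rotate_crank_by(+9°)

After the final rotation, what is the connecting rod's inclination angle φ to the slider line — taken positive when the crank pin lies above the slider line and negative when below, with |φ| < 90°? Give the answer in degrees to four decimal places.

-10.1535

set_geometry: r = 40 mm, L = 217 mm, e = 9 mm; θ ← 0°
rotate_crank_by(-56°): θ ← 0° -56° = -56°
rotate_crank_by(+9°): θ ← -56° +9° = -47°
crank pin P = (r cos θ, r sin θ) = (27.279934, -29.254148)
h = r sin θ − e = -29.254148 − 9 = -38.254148
sin φ = h / L = -38.254148 / 217 = -0.17628640
φ = arcsin(-0.17628640) = -10.153527°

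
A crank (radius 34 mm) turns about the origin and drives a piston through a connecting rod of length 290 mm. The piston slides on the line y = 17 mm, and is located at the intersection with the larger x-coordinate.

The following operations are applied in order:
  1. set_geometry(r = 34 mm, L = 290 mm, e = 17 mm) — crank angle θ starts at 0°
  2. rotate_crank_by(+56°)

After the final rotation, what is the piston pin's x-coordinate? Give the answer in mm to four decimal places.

308.7967

set_geometry: r = 34 mm, L = 290 mm, e = 17 mm; θ ← 0°
rotate_crank_by(+56°): θ ← 0° +56° = 56°
crank pin P = (r cos θ, r sin θ) = (19.012559, 28.187277)
h = r sin θ − e = 28.187277 − 17 = 11.187277
x = r cos θ + √(L² − h²) = 19.012559 + √(84100.0 − 125.1552) = 19.012559 + 289.784135 = 308.796694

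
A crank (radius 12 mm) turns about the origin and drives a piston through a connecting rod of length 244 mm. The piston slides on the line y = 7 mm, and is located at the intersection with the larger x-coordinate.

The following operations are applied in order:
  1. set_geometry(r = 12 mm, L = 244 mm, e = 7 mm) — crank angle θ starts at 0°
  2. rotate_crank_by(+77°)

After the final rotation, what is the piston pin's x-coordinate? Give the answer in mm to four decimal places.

set_geometry: r = 12 mm, L = 244 mm, e = 7 mm; θ ← 0°
rotate_crank_by(+77°): θ ← 0° +77° = 77°
crank pin P = (r cos θ, r sin θ) = (2.699413, 11.692441)
h = r sin θ − e = 11.692441 − 7 = 4.692441
x = r cos θ + √(L² − h²) = 2.699413 + √(59536.0 − 22.0190) = 2.699413 + 243.954875 = 246.654288

246.6543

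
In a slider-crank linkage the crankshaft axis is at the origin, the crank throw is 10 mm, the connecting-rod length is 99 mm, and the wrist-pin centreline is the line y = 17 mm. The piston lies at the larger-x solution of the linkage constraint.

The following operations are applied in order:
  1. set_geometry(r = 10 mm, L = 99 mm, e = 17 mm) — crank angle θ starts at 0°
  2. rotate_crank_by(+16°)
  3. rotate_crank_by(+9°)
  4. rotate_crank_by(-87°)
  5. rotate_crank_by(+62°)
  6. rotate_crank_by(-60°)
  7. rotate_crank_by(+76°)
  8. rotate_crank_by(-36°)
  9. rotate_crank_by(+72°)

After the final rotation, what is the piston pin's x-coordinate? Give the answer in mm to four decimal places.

set_geometry: r = 10 mm, L = 99 mm, e = 17 mm; θ ← 0°
rotate_crank_by(+16°): θ ← 0° +16° = 16°
rotate_crank_by(+9°): θ ← 16° +9° = 25°
rotate_crank_by(-87°): θ ← 25° -87° = -62°
rotate_crank_by(+62°): θ ← -62° +62° = 0°
rotate_crank_by(-60°): θ ← 0° -60° = -60°
rotate_crank_by(+76°): θ ← -60° +76° = 16°
rotate_crank_by(-36°): θ ← 16° -36° = -20°
rotate_crank_by(+72°): θ ← -20° +72° = 52°
crank pin P = (r cos θ, r sin θ) = (6.156615, 7.880108)
h = r sin θ − e = 7.880108 − 17 = -9.119892
x = r cos θ + √(L² − h²) = 6.156615 + √(9801.0 − 83.1724) = 6.156615 + 98.579042 = 104.735657

104.7357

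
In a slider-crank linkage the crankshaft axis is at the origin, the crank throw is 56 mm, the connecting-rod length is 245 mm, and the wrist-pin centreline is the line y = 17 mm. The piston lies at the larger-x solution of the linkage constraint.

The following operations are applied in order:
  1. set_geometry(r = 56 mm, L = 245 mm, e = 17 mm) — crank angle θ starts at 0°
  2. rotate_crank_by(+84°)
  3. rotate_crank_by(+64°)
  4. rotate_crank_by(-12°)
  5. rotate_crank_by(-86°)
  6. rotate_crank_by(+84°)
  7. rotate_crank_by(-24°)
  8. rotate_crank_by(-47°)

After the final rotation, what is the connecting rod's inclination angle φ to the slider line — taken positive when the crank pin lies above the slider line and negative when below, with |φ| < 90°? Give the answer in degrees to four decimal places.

set_geometry: r = 56 mm, L = 245 mm, e = 17 mm; θ ← 0°
rotate_crank_by(+84°): θ ← 0° +84° = 84°
rotate_crank_by(+64°): θ ← 84° +64° = 148°
rotate_crank_by(-12°): θ ← 148° -12° = 136°
rotate_crank_by(-86°): θ ← 136° -86° = 50°
rotate_crank_by(+84°): θ ← 50° +84° = 134°
rotate_crank_by(-24°): θ ← 134° -24° = 110°
rotate_crank_by(-47°): θ ← 110° -47° = 63°
crank pin P = (r cos θ, r sin θ) = (25.423468, 49.896365)
h = r sin θ − e = 49.896365 − 17 = 32.896365
sin φ = h / L = 32.896365 / 245 = 0.13427088
φ = arcsin(0.13427088) = 7.716460°

7.7165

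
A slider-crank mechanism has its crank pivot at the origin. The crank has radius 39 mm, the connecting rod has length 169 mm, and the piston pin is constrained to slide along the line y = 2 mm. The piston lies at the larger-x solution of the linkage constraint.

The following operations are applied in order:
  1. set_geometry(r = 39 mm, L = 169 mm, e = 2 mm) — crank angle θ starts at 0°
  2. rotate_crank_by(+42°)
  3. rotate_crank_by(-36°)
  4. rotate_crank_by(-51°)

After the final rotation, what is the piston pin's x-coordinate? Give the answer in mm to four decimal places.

193.9688

set_geometry: r = 39 mm, L = 169 mm, e = 2 mm; θ ← 0°
rotate_crank_by(+42°): θ ← 0° +42° = 42°
rotate_crank_by(-36°): θ ← 42° -36° = 6°
rotate_crank_by(-51°): θ ← 6° -51° = -45°
crank pin P = (r cos θ, r sin θ) = (27.577164, -27.577164)
h = r sin θ − e = -27.577164 − 2 = -29.577164
x = r cos θ + √(L² − h²) = 27.577164 + √(28561.0 − 874.8087) = 27.577164 + 166.391681 = 193.968845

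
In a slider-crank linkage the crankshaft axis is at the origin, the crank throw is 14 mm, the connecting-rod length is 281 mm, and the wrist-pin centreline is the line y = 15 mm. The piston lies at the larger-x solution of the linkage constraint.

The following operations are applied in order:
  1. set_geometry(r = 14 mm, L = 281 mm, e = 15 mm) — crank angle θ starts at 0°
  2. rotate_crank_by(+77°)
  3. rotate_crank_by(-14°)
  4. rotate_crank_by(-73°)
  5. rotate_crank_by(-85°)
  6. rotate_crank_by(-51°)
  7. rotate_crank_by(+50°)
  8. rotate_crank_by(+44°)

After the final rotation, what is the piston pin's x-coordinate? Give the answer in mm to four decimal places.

288.4108

set_geometry: r = 14 mm, L = 281 mm, e = 15 mm; θ ← 0°
rotate_crank_by(+77°): θ ← 0° +77° = 77°
rotate_crank_by(-14°): θ ← 77° -14° = 63°
rotate_crank_by(-73°): θ ← 63° -73° = -10°
rotate_crank_by(-85°): θ ← -10° -85° = -95°
rotate_crank_by(-51°): θ ← -95° -51° = -146°
rotate_crank_by(+50°): θ ← -146° +50° = -96°
rotate_crank_by(+44°): θ ← -96° +44° = -52°
crank pin P = (r cos θ, r sin θ) = (8.619261, -11.032151)
h = r sin θ − e = -11.032151 − 15 = -26.032151
x = r cos θ + √(L² − h²) = 8.619261 + √(78961.0 − 677.6729) = 8.619261 + 279.791578 = 288.410839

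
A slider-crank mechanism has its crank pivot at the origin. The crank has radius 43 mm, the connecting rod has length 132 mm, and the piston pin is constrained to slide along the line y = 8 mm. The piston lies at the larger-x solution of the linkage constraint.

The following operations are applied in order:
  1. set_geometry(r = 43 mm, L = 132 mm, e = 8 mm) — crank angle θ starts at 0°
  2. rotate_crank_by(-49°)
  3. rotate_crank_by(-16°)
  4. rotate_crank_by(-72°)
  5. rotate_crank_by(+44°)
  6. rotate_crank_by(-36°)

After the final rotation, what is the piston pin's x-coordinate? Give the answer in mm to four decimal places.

98.2732

set_geometry: r = 43 mm, L = 132 mm, e = 8 mm; θ ← 0°
rotate_crank_by(-49°): θ ← 0° -49° = -49°
rotate_crank_by(-16°): θ ← -49° -16° = -65°
rotate_crank_by(-72°): θ ← -65° -72° = -137°
rotate_crank_by(+44°): θ ← -137° +44° = -93°
rotate_crank_by(-36°): θ ← -93° -36° = -129°
crank pin P = (r cos θ, r sin θ) = (-27.060777, -33.417276)
h = r sin θ − e = -33.417276 − 8 = -41.417276
x = r cos θ + √(L² − h²) = -27.060777 + √(17424.0 − 1715.3908) = -27.060777 + 125.333991 = 98.273214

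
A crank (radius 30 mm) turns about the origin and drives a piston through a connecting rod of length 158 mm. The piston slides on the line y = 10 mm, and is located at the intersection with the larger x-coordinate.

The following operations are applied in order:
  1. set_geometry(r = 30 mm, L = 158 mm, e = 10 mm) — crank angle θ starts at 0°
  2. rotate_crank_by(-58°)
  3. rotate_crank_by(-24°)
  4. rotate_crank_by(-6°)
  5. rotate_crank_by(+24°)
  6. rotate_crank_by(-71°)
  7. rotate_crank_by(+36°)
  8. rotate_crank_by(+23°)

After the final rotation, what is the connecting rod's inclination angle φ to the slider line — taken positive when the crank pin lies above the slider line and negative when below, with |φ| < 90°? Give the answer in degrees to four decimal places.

-14.3311

set_geometry: r = 30 mm, L = 158 mm, e = 10 mm; θ ← 0°
rotate_crank_by(-58°): θ ← 0° -58° = -58°
rotate_crank_by(-24°): θ ← -58° -24° = -82°
rotate_crank_by(-6°): θ ← -82° -6° = -88°
rotate_crank_by(+24°): θ ← -88° +24° = -64°
rotate_crank_by(-71°): θ ← -64° -71° = -135°
rotate_crank_by(+36°): θ ← -135° +36° = -99°
rotate_crank_by(+23°): θ ← -99° +23° = -76°
crank pin P = (r cos θ, r sin θ) = (7.257657, -29.108872)
h = r sin θ − e = -29.108872 − 10 = -39.108872
sin φ = h / L = -39.108872 / 158 = -0.24752450
φ = arcsin(-0.24752450) = -14.331073°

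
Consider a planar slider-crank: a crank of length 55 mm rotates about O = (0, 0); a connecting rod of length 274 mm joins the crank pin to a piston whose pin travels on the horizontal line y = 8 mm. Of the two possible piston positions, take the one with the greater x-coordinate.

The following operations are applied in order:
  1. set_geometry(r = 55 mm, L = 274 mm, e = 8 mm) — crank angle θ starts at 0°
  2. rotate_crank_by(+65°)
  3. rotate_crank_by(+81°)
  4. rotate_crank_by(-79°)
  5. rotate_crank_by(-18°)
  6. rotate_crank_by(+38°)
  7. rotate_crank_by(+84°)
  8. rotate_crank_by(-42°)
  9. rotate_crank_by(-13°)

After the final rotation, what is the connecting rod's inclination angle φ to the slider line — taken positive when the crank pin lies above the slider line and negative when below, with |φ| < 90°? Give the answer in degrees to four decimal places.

8.6975

set_geometry: r = 55 mm, L = 274 mm, e = 8 mm; θ ← 0°
rotate_crank_by(+65°): θ ← 0° +65° = 65°
rotate_crank_by(+81°): θ ← 65° +81° = 146°
rotate_crank_by(-79°): θ ← 146° -79° = 67°
rotate_crank_by(-18°): θ ← 67° -18° = 49°
rotate_crank_by(+38°): θ ← 49° +38° = 87°
rotate_crank_by(+84°): θ ← 87° +84° = 171°
rotate_crank_by(-42°): θ ← 171° -42° = 129°
rotate_crank_by(-13°): θ ← 129° -13° = 116°
crank pin P = (r cos θ, r sin θ) = (-24.110413, 49.433673)
h = r sin θ − e = 49.433673 − 8 = 41.433673
sin φ = h / L = 41.433673 / 274 = 0.15121778
φ = arcsin(0.15121778) = 8.697505°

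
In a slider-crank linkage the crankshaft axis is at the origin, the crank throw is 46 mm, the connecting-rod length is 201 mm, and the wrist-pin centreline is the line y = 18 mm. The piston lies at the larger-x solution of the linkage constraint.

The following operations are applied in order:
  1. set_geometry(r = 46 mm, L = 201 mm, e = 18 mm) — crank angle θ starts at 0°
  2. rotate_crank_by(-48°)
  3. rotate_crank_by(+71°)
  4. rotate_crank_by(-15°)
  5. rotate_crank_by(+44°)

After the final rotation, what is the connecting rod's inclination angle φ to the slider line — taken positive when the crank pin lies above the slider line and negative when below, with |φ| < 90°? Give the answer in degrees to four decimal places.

5.2090

set_geometry: r = 46 mm, L = 201 mm, e = 18 mm; θ ← 0°
rotate_crank_by(-48°): θ ← 0° -48° = -48°
rotate_crank_by(+71°): θ ← -48° +71° = 23°
rotate_crank_by(-15°): θ ← 23° -15° = 8°
rotate_crank_by(+44°): θ ← 8° +44° = 52°
crank pin P = (r cos θ, r sin θ) = (28.320428, 36.248495)
h = r sin θ − e = 36.248495 − 18 = 18.248495
sin φ = h / L = 18.248495 / 201 = 0.09078853
φ = arcsin(0.09078853) = 5.208972°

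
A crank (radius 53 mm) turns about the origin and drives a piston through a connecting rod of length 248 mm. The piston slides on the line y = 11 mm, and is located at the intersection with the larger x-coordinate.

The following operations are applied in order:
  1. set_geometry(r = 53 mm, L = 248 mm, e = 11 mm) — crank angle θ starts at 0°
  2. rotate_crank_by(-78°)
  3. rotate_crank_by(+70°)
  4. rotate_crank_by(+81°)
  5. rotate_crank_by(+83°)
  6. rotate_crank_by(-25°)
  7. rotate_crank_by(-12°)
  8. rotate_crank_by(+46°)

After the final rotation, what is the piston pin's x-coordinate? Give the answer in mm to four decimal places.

196.7910

set_geometry: r = 53 mm, L = 248 mm, e = 11 mm; θ ← 0°
rotate_crank_by(-78°): θ ← 0° -78° = -78°
rotate_crank_by(+70°): θ ← -78° +70° = -8°
rotate_crank_by(+81°): θ ← -8° +81° = 73°
rotate_crank_by(+83°): θ ← 73° +83° = 156°
rotate_crank_by(-25°): θ ← 156° -25° = 131°
rotate_crank_by(-12°): θ ← 131° -12° = 119°
rotate_crank_by(+46°): θ ← 119° +46° = 165°
crank pin P = (r cos θ, r sin θ) = (-51.194069, 13.717409)
h = r sin θ − e = 13.717409 − 11 = 2.717409
x = r cos θ + √(L² − h²) = -51.194069 + √(61504.0 − 7.3843) = -51.194069 + 247.985112 = 196.791043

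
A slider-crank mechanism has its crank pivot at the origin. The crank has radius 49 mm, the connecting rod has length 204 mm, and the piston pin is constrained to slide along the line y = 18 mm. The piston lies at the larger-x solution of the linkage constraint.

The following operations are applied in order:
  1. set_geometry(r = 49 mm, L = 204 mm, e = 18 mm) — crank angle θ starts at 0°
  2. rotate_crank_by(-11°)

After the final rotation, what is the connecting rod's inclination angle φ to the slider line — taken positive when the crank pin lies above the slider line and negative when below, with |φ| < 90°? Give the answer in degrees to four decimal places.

set_geometry: r = 49 mm, L = 204 mm, e = 18 mm; θ ← 0°
rotate_crank_by(-11°): θ ← 0° -11° = -11°
crank pin P = (r cos θ, r sin θ) = (48.099732, -9.349641)
h = r sin θ − e = -9.349641 − 18 = -27.349641
sin φ = h / L = -27.349641 / 204 = -0.13406687
φ = arcsin(-0.13406687) = -7.704665°

-7.7047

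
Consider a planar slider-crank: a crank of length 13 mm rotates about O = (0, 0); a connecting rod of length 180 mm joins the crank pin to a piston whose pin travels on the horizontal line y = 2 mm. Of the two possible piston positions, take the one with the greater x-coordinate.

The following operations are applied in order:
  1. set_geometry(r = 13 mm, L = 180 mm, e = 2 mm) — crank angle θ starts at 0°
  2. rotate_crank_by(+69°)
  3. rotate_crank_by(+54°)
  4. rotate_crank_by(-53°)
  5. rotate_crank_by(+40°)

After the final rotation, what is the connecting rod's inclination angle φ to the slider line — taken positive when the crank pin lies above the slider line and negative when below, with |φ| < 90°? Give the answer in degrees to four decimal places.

set_geometry: r = 13 mm, L = 180 mm, e = 2 mm; θ ← 0°
rotate_crank_by(+69°): θ ← 0° +69° = 69°
rotate_crank_by(+54°): θ ← 69° +54° = 123°
rotate_crank_by(-53°): θ ← 123° -53° = 70°
rotate_crank_by(+40°): θ ← 70° +40° = 110°
crank pin P = (r cos θ, r sin θ) = (-4.446262, 12.216004)
h = r sin θ − e = 12.216004 − 2 = 10.216004
sin φ = h / L = 10.216004 / 180 = 0.05675558
φ = arcsin(0.05675558) = 3.253603°

3.2536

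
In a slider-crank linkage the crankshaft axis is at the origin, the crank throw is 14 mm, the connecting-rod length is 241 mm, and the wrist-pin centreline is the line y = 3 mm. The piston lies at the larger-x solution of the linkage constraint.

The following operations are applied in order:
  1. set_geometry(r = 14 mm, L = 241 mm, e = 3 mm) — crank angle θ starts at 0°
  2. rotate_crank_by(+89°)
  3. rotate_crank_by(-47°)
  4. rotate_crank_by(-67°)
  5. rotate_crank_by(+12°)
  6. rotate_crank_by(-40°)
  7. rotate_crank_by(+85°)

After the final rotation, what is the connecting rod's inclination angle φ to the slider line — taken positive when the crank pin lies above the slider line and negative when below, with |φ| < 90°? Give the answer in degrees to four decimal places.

set_geometry: r = 14 mm, L = 241 mm, e = 3 mm; θ ← 0°
rotate_crank_by(+89°): θ ← 0° +89° = 89°
rotate_crank_by(-47°): θ ← 89° -47° = 42°
rotate_crank_by(-67°): θ ← 42° -67° = -25°
rotate_crank_by(+12°): θ ← -25° +12° = -13°
rotate_crank_by(-40°): θ ← -13° -40° = -53°
rotate_crank_by(+85°): θ ← -53° +85° = 32°
crank pin P = (r cos θ, r sin θ) = (11.872673, 7.418870)
h = r sin θ − e = 7.418870 − 3 = 4.418870
sin φ = h / L = 4.418870 / 241 = 0.01833556
φ = arcsin(0.01833556) = 1.050609°

1.0506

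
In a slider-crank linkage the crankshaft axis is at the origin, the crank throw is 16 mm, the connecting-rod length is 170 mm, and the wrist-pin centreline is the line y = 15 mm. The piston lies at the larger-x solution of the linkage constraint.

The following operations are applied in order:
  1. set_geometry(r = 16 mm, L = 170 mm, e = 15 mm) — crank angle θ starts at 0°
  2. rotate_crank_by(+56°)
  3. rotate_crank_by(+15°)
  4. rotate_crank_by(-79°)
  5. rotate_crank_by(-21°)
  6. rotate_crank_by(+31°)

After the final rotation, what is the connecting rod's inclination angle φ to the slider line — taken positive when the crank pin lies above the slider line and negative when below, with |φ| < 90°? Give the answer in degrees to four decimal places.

-4.8732

set_geometry: r = 16 mm, L = 170 mm, e = 15 mm; θ ← 0°
rotate_crank_by(+56°): θ ← 0° +56° = 56°
rotate_crank_by(+15°): θ ← 56° +15° = 71°
rotate_crank_by(-79°): θ ← 71° -79° = -8°
rotate_crank_by(-21°): θ ← -8° -21° = -29°
rotate_crank_by(+31°): θ ← -29° +31° = 2°
crank pin P = (r cos θ, r sin θ) = (15.990253, 0.558392)
h = r sin θ − e = 0.558392 − 15 = -14.441608
sin φ = h / L = -14.441608 / 170 = -0.08495064
φ = arcsin(-0.08495064) = -4.873186°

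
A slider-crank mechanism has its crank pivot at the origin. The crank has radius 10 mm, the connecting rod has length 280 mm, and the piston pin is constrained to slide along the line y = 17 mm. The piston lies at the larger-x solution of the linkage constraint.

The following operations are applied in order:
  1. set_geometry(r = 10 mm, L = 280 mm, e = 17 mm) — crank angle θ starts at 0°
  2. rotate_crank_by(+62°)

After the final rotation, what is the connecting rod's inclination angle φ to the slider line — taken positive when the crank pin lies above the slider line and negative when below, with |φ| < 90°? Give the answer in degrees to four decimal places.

set_geometry: r = 10 mm, L = 280 mm, e = 17 mm; θ ← 0°
rotate_crank_by(+62°): θ ← 0° +62° = 62°
crank pin P = (r cos θ, r sin θ) = (4.694716, 8.829476)
h = r sin θ − e = 8.829476 − 17 = -8.170524
sin φ = h / L = -8.170524 / 280 = -0.02918044
φ = arcsin(-0.02918044) = -1.672154°

-1.6722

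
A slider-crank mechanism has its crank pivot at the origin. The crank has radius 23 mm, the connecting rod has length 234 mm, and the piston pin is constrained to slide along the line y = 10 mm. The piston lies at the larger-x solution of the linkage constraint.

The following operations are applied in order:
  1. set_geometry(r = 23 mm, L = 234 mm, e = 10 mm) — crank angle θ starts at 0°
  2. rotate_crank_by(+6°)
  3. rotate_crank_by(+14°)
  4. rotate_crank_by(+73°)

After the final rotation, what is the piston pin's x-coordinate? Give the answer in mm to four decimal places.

set_geometry: r = 23 mm, L = 234 mm, e = 10 mm; θ ← 0°
rotate_crank_by(+6°): θ ← 0° +6° = 6°
rotate_crank_by(+14°): θ ← 6° +14° = 20°
rotate_crank_by(+73°): θ ← 20° +73° = 93°
crank pin P = (r cos θ, r sin θ) = (-1.203727, 22.968479)
h = r sin θ − e = 22.968479 − 10 = 12.968479
x = r cos θ + √(L² − h²) = -1.203727 + √(54756.0 − 168.1815) = -1.203727 + 233.640362 = 232.436635

232.4366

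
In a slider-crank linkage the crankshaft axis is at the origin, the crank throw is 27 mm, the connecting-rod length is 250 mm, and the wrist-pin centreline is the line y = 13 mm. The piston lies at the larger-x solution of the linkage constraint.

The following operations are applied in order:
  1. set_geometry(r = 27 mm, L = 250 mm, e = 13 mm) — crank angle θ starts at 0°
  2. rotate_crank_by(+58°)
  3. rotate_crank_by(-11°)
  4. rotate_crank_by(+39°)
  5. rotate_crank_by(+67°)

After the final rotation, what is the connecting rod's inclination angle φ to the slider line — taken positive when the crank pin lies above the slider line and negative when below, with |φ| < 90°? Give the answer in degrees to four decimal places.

set_geometry: r = 27 mm, L = 250 mm, e = 13 mm; θ ← 0°
rotate_crank_by(+58°): θ ← 0° +58° = 58°
rotate_crank_by(-11°): θ ← 58° -11° = 47°
rotate_crank_by(+39°): θ ← 47° +39° = 86°
rotate_crank_by(+67°): θ ← 86° +67° = 153°
crank pin P = (r cos θ, r sin θ) = (-24.057176, 12.257743)
h = r sin θ − e = 12.257743 − 13 = -0.742257
sin φ = h / L = -0.742257 / 250 = -0.00296903
φ = arcsin(-0.00296903) = -0.170113°

-0.1701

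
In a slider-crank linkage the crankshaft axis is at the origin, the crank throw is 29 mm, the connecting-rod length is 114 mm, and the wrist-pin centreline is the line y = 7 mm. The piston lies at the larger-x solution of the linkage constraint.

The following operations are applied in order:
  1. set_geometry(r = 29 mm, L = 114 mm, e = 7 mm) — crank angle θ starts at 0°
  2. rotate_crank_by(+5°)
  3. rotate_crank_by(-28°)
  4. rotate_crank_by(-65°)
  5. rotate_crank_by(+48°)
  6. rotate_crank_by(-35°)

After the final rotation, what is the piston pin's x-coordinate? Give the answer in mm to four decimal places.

115.9962

set_geometry: r = 29 mm, L = 114 mm, e = 7 mm; θ ← 0°
rotate_crank_by(+5°): θ ← 0° +5° = 5°
rotate_crank_by(-28°): θ ← 5° -28° = -23°
rotate_crank_by(-65°): θ ← -23° -65° = -88°
rotate_crank_by(+48°): θ ← -88° +48° = -40°
rotate_crank_by(-35°): θ ← -40° -35° = -75°
crank pin P = (r cos θ, r sin θ) = (7.505752, -28.011849)
h = r sin θ − e = -28.011849 − 7 = -35.011849
x = r cos θ + √(L² − h²) = 7.505752 + √(12996.0 − 1225.8296) = 7.505752 + 108.490416 = 115.996169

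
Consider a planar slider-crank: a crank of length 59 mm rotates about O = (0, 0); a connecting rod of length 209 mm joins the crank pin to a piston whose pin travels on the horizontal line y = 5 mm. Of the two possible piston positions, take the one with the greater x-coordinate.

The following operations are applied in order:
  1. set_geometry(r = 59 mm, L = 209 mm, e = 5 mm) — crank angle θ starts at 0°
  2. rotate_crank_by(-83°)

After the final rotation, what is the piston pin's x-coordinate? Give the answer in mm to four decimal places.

206.2910

set_geometry: r = 59 mm, L = 209 mm, e = 5 mm; θ ← 0°
rotate_crank_by(-83°): θ ← 0° -83° = -83°
crank pin P = (r cos θ, r sin θ) = (7.190291, -58.560223)
h = r sin θ − e = -58.560223 − 5 = -63.560223
x = r cos θ + √(L² − h²) = 7.190291 + √(43681.0 − 4039.9019) = 7.190291 + 199.100723 = 206.291015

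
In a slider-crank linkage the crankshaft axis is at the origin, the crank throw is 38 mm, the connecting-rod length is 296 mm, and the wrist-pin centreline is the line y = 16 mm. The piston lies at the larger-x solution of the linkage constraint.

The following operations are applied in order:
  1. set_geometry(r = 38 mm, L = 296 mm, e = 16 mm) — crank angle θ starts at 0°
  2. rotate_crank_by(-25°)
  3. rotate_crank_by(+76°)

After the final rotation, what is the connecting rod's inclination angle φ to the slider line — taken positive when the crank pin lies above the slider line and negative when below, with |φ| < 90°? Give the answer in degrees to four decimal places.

set_geometry: r = 38 mm, L = 296 mm, e = 16 mm; θ ← 0°
rotate_crank_by(-25°): θ ← 0° -25° = -25°
rotate_crank_by(+76°): θ ← -25° +76° = 51°
crank pin P = (r cos θ, r sin θ) = (23.914175, 29.531547)
h = r sin θ − e = 29.531547 − 16 = 13.531547
sin φ = h / L = 13.531547 / 296 = 0.04571468
φ = arcsin(0.04571468) = 2.620172°

2.6202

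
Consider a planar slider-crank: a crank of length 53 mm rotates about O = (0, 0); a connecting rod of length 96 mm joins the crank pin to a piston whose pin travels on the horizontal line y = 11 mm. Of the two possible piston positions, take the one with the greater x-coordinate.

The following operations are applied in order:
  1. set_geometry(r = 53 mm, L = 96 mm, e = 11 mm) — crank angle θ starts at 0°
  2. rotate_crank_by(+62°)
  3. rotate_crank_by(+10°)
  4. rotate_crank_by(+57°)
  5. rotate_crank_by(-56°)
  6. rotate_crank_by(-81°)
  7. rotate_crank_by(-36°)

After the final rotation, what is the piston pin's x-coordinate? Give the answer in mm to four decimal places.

121.3689

set_geometry: r = 53 mm, L = 96 mm, e = 11 mm; θ ← 0°
rotate_crank_by(+62°): θ ← 0° +62° = 62°
rotate_crank_by(+10°): θ ← 62° +10° = 72°
rotate_crank_by(+57°): θ ← 72° +57° = 129°
rotate_crank_by(-56°): θ ← 129° -56° = 73°
rotate_crank_by(-81°): θ ← 73° -81° = -8°
rotate_crank_by(-36°): θ ← -8° -36° = -44°
crank pin P = (r cos θ, r sin θ) = (38.125009, -36.816894)
h = r sin θ − e = -36.816894 − 11 = -47.816894
x = r cos θ + √(L² − h²) = 38.125009 + √(9216.0 − 2286.4553) = 38.125009 + 83.243887 = 121.368896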